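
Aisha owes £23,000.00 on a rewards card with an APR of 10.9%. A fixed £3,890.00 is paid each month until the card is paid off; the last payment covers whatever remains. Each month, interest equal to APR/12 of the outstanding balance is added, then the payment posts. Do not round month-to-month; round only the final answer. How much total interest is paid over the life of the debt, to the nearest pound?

£750

Monthly rate r = 10.9%/12 = 0.908333% = 0.00908333.
Payoff takes n = ⌈−ln(1 − rB₀/P)/ln(1+r)⌉ = ⌈6.105⌉ = 7 payments; the last is £409.52.
Total paid = 6·£3,890.00 + £409.52 = £23,749.52.
Total interest = total paid − principal = £23,749.52 − £23,000.00 = £749.52.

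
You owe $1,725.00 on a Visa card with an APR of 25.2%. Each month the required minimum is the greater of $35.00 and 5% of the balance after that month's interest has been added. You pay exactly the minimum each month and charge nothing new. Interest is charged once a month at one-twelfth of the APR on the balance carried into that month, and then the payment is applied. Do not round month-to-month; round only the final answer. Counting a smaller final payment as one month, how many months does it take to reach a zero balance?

56 months

Monthly rate r = 25.2%/12 = 2.1% = 0.021.
While 5% of the post-interest balance exceeds $35.00, each month B ← (B·(1+r))·(1 − 0.05), i.e. B shrinks by the factor (1+r)·0.95 = 0.96995.
This holds for months 1–31. Entering month 32 the balance is $669.91; 5% of the post-interest balance is now below $35.00, so the flat $35.00 minimum applies from here.
From month 32 a fixed $35.00 at rate r clears $669.91 in 25 more payments. Total: 31 + 25 = 56 months.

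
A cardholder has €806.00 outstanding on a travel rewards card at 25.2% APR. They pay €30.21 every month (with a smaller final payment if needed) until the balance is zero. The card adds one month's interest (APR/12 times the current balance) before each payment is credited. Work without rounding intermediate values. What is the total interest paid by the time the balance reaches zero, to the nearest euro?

€388

Monthly rate r = 25.2%/12 = 2.1% = 0.021.
Payoff takes n = ⌈−ln(1 − rB₀/P)/ln(1+r)⌉ = ⌈39.534⌉ = 40 payments; the last is €16.20.
Total paid = 39·€30.21 + €16.20 = €1,194.39.
Total interest = total paid − principal = €1,194.39 − €806.00 = €388.39.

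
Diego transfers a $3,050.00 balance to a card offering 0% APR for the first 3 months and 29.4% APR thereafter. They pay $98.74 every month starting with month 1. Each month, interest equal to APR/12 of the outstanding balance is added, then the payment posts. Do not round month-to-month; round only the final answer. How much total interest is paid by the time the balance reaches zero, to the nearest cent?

Promo months 1–3 at r₀ = 0%/12 = 0; months 4+ at r₁ = 29.4%/12 = 0.0245.
After month 3 (no interest yet): B = $3,050.00 − 3·$98.74 = $2,753.78.
Then at r₁ with $98.74/mo: n₂ = −ln(1 − r₁·B/P)/ln(1+r₁) ≈ 47.50 → 48 more payments.
Total paid = 50·$98.74 + $49.80 = $4,986.80; interest = $4,986.80 − $3,050.00 = $1,936.80.

$1,936.80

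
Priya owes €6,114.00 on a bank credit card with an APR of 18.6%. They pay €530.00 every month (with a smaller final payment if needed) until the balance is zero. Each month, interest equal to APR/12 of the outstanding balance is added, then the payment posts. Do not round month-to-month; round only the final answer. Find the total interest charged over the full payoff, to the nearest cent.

€674.68

Monthly rate r = 18.6%/12 = 1.55% = 0.0155.
Payoff takes n = ⌈−ln(1 − rB₀/P)/ln(1+r)⌉ = ⌈12.808⌉ = 13 payments; the last is €428.68.
Total paid = 12·€530.00 + €428.68 = €6,788.68.
Total interest = total paid − principal = €6,788.68 − €6,114.00 = €674.68.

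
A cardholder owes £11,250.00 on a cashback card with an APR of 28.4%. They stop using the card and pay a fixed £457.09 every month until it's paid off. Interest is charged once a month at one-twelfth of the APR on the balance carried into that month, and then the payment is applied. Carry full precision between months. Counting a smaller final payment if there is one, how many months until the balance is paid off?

Monthly rate r = 28.4%/12 = 2.36667% = 0.0236667.
Recurrence: B ← B·(1+r) − £457.09.
Month 1: interest £266.25; balance after payment £11,059.16.
Month 2: interest £261.73; balance after payment £10,863.80.
Closed form: n = −ln(1 − rB₀/P)/ln(1+r) = −ln(0.41751)/ln(1.02367) ≈ 37.341, so the balance reaches zero during payment 38.

38 payments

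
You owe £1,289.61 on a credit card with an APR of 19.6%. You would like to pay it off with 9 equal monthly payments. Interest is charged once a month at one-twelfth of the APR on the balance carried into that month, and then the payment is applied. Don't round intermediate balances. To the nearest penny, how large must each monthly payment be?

Monthly rate r = 19.6%/12 = 1.63333% = 0.0163333.
Level-payment amortization: P = B₀·r / (1 − (1+r)^(−n)) = 1289.61·0.0163333 / (1 − 1.01633^(−9)).
Denominator 1 − (1+r)^(−9) = 0.135680178.
P = 21.0636 / 0.135680178 ≈ 155.24.

£155.24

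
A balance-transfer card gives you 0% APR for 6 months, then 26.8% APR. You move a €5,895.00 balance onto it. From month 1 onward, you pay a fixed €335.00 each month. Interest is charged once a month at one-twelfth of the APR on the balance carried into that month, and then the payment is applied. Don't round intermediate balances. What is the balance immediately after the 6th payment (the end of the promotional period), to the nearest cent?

Promo months 1–6 at r₀ = 0%/12 = 0; months 7+ at r₁ = 26.8%/12 = 0.0223333.
After month 6 (no interest yet): B = €5,895.00 − 6·€335.00 = €3,885.00.

€3,885.00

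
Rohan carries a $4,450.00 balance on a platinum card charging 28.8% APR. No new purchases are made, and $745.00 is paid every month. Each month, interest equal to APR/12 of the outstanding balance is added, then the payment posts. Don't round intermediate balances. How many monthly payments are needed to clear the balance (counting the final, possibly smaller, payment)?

Monthly rate r = 28.8%/12 = 2.4% = 0.024.
Recurrence: B ← B·(1+r) − $745.00.
Month 1: interest $106.80; balance after payment $3,811.80.
Month 2: interest $91.48; balance after payment $3,158.28.
Closed form: n = −ln(1 − rB₀/P)/ln(1+r) = −ln(0.85664)/ln(1.024) ≈ 6.524, so the balance reaches zero during payment 7.

7 payments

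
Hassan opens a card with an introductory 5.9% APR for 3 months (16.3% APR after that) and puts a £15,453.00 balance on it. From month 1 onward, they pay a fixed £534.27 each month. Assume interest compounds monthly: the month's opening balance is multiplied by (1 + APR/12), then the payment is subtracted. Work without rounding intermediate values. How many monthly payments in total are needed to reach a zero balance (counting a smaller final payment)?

Promo months 1–3 at r₀ = 5.9%/12 = 0.00491667; months 4+ at r₁ = 16.3%/12 = 0.0135833.
After month 3: iterate B ← B·(1+r₀) − £534.27 for 3 months → £14,071.35.
Then at r₁ with £534.27/mo: n₂ = −ln(1 − r₁·B/P)/ln(1+r₁) ≈ 32.82 → 33 more payments.

36 months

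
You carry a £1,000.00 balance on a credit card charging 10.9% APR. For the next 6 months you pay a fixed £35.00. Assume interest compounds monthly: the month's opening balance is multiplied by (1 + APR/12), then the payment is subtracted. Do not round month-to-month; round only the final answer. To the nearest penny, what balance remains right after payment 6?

£840.93

Monthly rate r = 10.9%/12 = 0.908333% = 0.00908333.
Each month: B ← B·(1+r) − £35.00.
Month 1: interest £9.08; balance after payment £974.08.
Month 2: interest £8.85; balance after payment £947.93.
Month 3: interest £8.61; balance after payment £921.54.
Month 4: interest £8.37; balance after payment £894.91.
Month 5: interest £8.13; balance after payment £868.04.
Month 6: interest £7.88; balance after payment £840.93.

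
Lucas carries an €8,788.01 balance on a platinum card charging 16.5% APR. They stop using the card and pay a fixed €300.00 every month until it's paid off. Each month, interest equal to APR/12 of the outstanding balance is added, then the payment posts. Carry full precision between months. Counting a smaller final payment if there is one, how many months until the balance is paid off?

38 months

Monthly rate r = 16.5%/12 = 1.375% = 0.01375.
Recurrence: B ← B·(1+r) − €300.00.
Month 1: interest €120.84; balance after payment €8,608.85.
Month 2: interest €118.37; balance after payment €8,427.22.
Closed form: n = −ln(1 − rB₀/P)/ln(1+r) = −ln(0.59722)/ln(1.01375) ≈ 37.746, so the balance reaches zero during payment 38.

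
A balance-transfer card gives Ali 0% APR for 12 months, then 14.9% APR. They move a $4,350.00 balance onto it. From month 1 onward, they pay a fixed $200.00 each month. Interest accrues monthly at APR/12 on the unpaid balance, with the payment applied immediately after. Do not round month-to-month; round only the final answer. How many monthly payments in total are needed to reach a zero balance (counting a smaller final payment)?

Promo months 1–12 at r₀ = 0%/12 = 0; months 13+ at r₁ = 14.9%/12 = 0.0124167.
After month 12 (no interest yet): B = $4,350.00 − 12·$200.00 = $1,950.00.
Then at r₁ with $200.00/mo: n₂ = −ln(1 − r₁·B/P)/ln(1+r₁) ≈ 10.46 → 11 more payments.

23 months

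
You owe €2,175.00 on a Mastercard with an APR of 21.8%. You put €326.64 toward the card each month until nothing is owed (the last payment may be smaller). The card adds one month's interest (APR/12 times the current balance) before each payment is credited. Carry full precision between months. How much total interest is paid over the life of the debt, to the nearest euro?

Monthly rate r = 21.8%/12 = 1.81667% = 0.0181667.
Payoff takes n = ⌈−ln(1 − rB₀/P)/ln(1+r)⌉ = ⌈7.161⌉ = 8 payments; the last is €53.14.
Total paid = 7·€326.64 + €53.14 = €2,339.62.
Total interest = total paid − principal = €2,339.62 − €2,175.00 = €164.62.

€165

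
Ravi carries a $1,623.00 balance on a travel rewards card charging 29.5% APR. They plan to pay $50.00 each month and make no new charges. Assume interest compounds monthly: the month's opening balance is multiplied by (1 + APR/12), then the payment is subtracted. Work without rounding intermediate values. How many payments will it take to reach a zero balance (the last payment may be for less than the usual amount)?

Monthly rate r = 29.5%/12 = 2.45833% = 0.0245833.
Recurrence: B ← B·(1+r) − $50.00.
Month 1: interest $39.90; balance after payment $1,612.90.
Month 2: interest $39.65; balance after payment $1,602.55.
Closed form: n = −ln(1 − rB₀/P)/ln(1+r) = −ln(0.20203)/ln(1.02458) ≈ 65.855, so the balance reaches zero during payment 66.

66 payments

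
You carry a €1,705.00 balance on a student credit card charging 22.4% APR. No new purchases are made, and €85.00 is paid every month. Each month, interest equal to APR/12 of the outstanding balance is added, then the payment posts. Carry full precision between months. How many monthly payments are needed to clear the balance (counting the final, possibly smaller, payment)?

Monthly rate r = 22.4%/12 = 1.86667% = 0.0186667.
Recurrence: B ← B·(1+r) − €85.00.
Month 1: interest €31.83; balance after payment €1,651.83.
Month 2: interest €30.83; balance after payment €1,597.66.
Closed form: n = −ln(1 − rB₀/P)/ln(1+r) = −ln(0.62557)/ln(1.01867) ≈ 25.364, so the balance reaches zero during payment 26.

26 months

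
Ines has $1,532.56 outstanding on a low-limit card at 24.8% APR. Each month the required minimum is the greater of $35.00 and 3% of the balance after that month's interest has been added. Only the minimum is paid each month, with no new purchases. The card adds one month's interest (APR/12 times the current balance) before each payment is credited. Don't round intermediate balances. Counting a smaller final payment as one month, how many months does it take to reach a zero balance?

Monthly rate r = 24.8%/12 = 2.06667% = 0.0206667.
While 3% of the post-interest balance exceeds $35.00, each month B ← (B·(1+r))·(1 − 0.03), i.e. B shrinks by the factor (1+r)·0.97 = 0.99005.
This holds for months 1–30. Entering month 31 the balance is $1,135.24; 3% of the post-interest balance is now below $35.00, so the flat $35.00 minimum applies from here.
From month 31 a fixed $35.00 at rate r clears $1,135.24 in 55 more payments. Total: 30 + 55 = 85 months.

85 months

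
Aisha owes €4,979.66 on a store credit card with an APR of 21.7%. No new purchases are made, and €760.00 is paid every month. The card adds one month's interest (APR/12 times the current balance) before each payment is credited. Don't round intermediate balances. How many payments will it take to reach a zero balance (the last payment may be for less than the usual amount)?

8 payments

Monthly rate r = 21.7%/12 = 1.80833% = 0.0180833.
Recurrence: B ← B·(1+r) − €760.00.
Month 1: interest €90.05; balance after payment €4,309.71.
Month 2: interest €77.93; balance after payment €3,627.64.
Closed form: n = −ln(1 − rB₀/P)/ln(1+r) = −ln(0.88151)/ln(1.01808) ≈ 7.037, so the balance reaches zero during payment 8.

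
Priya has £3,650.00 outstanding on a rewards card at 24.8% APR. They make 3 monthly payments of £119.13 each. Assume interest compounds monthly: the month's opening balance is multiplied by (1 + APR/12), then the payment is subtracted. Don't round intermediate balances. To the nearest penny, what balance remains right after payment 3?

Monthly rate r = 24.8%/12 = 2.06667% = 0.0206667.
Each month: B ← B·(1+r) − £119.13.
Month 1: interest £75.43; balance after payment £3,606.30.
Month 2: interest £74.53; balance after payment £3,561.70.
Month 3: interest £73.61; balance after payment £3,516.18.

£3,516.18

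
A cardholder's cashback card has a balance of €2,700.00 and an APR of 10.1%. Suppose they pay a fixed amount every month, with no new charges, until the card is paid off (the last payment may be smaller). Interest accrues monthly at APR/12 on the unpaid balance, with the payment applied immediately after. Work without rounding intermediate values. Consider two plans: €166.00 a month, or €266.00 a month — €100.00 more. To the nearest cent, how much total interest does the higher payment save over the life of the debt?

€81.53

Monthly rate r = 10.1%/12 = 0.841667% = 0.00841667.
At €166.00/mo: n = ⌈−ln(1 − rB₀/P)/ln(1+r)⌉ = 18 payments (last €94.00); total interest = total paid − €2,700.00 = €216.00.
At €266.00/mo: 11 payments (last €174.47); total interest €134.47.
Interest saved = €216.00 − €134.47 = €81.53.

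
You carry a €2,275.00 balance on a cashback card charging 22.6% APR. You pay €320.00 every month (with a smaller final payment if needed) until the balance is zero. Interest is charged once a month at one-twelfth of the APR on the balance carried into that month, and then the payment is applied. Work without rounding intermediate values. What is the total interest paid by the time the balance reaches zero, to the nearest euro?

Monthly rate r = 22.6%/12 = 1.88333% = 0.0188333.
Payoff takes n = ⌈−ln(1 − rB₀/P)/ln(1+r)⌉ = ⌈7.704⌉ = 8 payments; the last is €225.98.
Total paid = 7·€320.00 + €225.98 = €2,465.98.
Total interest = total paid − principal = €2,465.98 − €2,275.00 = €190.98.

€191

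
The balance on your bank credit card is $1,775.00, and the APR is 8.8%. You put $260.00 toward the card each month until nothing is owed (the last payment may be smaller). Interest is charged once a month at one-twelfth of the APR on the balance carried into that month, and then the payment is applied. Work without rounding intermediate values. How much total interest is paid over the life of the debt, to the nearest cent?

Monthly rate r = 8.8%/12 = 0.733333% = 0.00733333.
Payoff takes n = ⌈−ln(1 − rB₀/P)/ln(1+r)⌉ = ⌈7.029⌉ = 8 payments; the last is $7.67.
Total paid = 7·$260.00 + $7.67 = $1,827.67.
Total interest = total paid − principal = $1,827.67 − $1,775.00 = $52.67.

$52.67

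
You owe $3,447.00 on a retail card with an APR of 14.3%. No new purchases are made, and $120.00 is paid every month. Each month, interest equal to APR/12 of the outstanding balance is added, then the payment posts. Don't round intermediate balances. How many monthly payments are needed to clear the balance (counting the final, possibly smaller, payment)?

Monthly rate r = 14.3%/12 = 1.19167% = 0.0119167.
Recurrence: B ← B·(1+r) − $120.00.
Month 1: interest $41.08; balance after payment $3,368.08.
Month 2: interest $40.14; balance after payment $3,288.21.
Closed form: n = −ln(1 − rB₀/P)/ln(1+r) = −ln(0.65769)/ln(1.01192) ≈ 35.371, so the balance reaches zero during payment 36.

36 months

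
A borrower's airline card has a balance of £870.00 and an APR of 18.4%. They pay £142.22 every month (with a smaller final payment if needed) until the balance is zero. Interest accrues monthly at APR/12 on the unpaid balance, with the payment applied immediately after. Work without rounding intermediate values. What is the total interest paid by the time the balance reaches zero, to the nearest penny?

£50.80

Monthly rate r = 18.4%/12 = 1.53333% = 0.0153333.
Payoff takes n = ⌈−ln(1 − rB₀/P)/ln(1+r)⌉ = ⌈6.473⌉ = 7 payments; the last is £67.48.
Total paid = 6·£142.22 + £67.48 = £920.80.
Total interest = total paid − principal = £920.80 − £870.00 = £50.80.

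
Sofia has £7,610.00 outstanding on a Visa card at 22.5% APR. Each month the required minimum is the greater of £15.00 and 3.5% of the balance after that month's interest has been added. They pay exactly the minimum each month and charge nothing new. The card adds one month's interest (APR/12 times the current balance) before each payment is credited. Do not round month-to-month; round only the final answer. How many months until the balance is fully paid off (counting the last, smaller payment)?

210 months

Monthly rate r = 22.5%/12 = 1.875% = 0.01875.
While 3.5% of the post-interest balance exceeds £15.00, each month B ← (B·(1+r))·(1 − 0.035), i.e. B shrinks by the factor (1+r)·0.965 = 0.98309.
This holds for months 1–170. Entering month 171 the balance is £419.30; 3.5% of the post-interest balance is now below £15.00, so the flat £15.00 minimum applies from here.
From month 171 a fixed £15.00 at rate r clears £419.30 in 40 more payments. Total: 170 + 40 = 210 months.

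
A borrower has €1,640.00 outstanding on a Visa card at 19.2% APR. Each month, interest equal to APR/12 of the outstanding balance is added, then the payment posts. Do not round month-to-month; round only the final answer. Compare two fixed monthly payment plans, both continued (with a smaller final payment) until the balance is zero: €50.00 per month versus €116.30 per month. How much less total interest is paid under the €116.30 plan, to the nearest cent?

Monthly rate r = 19.2%/12 = 1.6% = 0.016.
At €50.00/mo: n = ⌈−ln(1 − rB₀/P)/ln(1+r)⌉ = 47 payments (last €43.66); total interest = total paid − €1,640.00 = €703.66.
At €116.30/mo: 17 payments (last €12.72); total interest €233.52.
Interest saved = €703.66 − €233.52 = €470.14.

€470.14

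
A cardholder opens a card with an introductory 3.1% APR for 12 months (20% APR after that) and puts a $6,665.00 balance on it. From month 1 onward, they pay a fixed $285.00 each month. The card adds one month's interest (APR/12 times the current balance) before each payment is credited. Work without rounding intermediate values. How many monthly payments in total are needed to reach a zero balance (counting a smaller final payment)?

26 months

Promo months 1–12 at r₀ = 3.1%/12 = 0.00258333; months 13+ at r₁ = 20%/12 = 0.0166667.
After month 12: iterate B ← B·(1+r₀) − $285.00 for 12 months → $3,405.56.
Then at r₁ with $285.00/mo: n₂ = −ln(1 − r₁·B/P)/ln(1+r₁) ≈ 13.44 → 14 more payments.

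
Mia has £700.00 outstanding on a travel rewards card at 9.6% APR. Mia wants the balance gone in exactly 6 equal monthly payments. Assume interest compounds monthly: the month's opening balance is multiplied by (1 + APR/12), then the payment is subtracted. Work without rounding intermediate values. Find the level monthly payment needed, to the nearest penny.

£119.96

Monthly rate r = 9.6%/12 = 0.8% = 0.008.
Level-payment amortization: P = B₀·r / (1 − (1+r)^(−n)) = 700.00·0.008 / (1 − 1.008^(−6)).
Denominator 1 − (1+r)^(−6) = 0.046684164.
P = 5.6 / 0.046684164 ≈ 119.96.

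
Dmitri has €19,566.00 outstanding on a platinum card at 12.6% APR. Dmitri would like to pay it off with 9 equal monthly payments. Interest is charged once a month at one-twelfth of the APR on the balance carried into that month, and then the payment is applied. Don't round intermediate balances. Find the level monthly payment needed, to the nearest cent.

€2,289.72

Monthly rate r = 12.6%/12 = 1.05% = 0.0105.
Level-payment amortization: P = B₀·r / (1 − (1+r)^(−n)) = 19566.00·0.0105 / (1 − 1.0105^(−9)).
Denominator 1 − (1+r)^(−9) = 0.0897239017.
P = 205.443 / 0.0897239017 ≈ 2289.72.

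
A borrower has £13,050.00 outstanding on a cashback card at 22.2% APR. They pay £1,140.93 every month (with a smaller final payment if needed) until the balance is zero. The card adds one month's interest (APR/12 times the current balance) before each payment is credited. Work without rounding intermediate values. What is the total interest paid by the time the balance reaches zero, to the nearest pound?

£1,748

Monthly rate r = 22.2%/12 = 1.85% = 0.0185.
Payoff takes n = ⌈−ln(1 − rB₀/P)/ln(1+r)⌉ = ⌈12.970⌉ = 13 payments; the last is £1,107.12.
Total paid = 12·£1,140.93 + £1,107.12 = £14,798.28.
Total interest = total paid − principal = £14,798.28 − £13,050.00 = £1,748.28.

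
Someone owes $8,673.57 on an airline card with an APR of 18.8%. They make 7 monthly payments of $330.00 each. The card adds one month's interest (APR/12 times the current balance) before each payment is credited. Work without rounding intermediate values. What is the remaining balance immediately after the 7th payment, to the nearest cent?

$7,249.21

Monthly rate r = 18.8%/12 = 1.56667% = 0.0156667.
Each month: B ← B·(1+r) − $330.00.
Month 1: interest $135.89; balance after payment $8,479.46.
Month 2: interest $132.84; balance after payment $8,282.30.
Month 3: interest $129.76; balance after payment $8,082.06.
Month 4: interest $126.62; balance after payment $7,878.68.
Month 5: interest $123.43; balance after payment $7,672.11.
Month 6: interest $120.20; balance after payment $7,462.30.
Month 7: interest $116.91; balance after payment $7,249.21.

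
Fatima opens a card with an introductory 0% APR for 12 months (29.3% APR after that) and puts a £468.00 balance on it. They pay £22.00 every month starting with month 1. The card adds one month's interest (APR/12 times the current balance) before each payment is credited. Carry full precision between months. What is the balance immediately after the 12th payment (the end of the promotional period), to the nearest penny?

£204.00

Promo months 1–12 at r₀ = 0%/12 = 0; months 13+ at r₁ = 29.3%/12 = 0.0244167.
After month 12 (no interest yet): B = £468.00 − 12·£22.00 = £204.00.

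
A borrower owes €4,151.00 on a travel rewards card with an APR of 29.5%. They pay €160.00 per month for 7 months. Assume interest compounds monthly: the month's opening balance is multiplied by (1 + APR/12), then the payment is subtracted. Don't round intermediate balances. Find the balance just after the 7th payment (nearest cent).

Monthly rate r = 29.5%/12 = 2.45833% = 0.0245833.
Each month: B ← B·(1+r) − €160.00.
Month 1: interest €102.05; balance after payment €4,093.05.
Month 2: interest €100.62; balance after payment €4,033.67.
Month 3: interest €99.16; balance after payment €3,972.83.
Month 4: interest €97.67; balance after payment €3,910.49.
Month 5: interest €96.13; balance after payment €3,846.63.
Month 6: interest €94.56; balance after payment €3,781.19.
Month 7: interest €92.95; balance after payment €3,714.14.

€3,714.14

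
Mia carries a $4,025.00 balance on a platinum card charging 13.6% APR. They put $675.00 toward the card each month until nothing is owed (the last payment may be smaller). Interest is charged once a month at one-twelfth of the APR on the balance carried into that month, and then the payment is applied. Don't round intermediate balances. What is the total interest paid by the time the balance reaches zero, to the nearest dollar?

Monthly rate r = 13.6%/12 = 1.13333% = 0.0113333.
Payoff takes n = ⌈−ln(1 − rB₀/P)/ln(1+r)⌉ = ⌈6.209⌉ = 7 payments; the last is $141.66.
Total paid = 6·$675.00 + $141.66 = $4,191.66.
Total interest = total paid − principal = $4,191.66 − $4,025.00 = $166.66.

$167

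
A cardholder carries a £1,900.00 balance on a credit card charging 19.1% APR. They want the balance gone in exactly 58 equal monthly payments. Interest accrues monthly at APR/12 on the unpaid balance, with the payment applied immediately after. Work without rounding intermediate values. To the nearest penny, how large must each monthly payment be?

£50.42

Monthly rate r = 19.1%/12 = 1.59167% = 0.0159167.
Level-payment amortization: P = B₀·r / (1 − (1+r)^(−n)) = 1900.00·0.0159167 / (1 − 1.01592^(−58)).
Denominator 1 − (1+r)^(−58) = 0.599842411.
P = 30.2417 / 0.599842411 ≈ 50.42.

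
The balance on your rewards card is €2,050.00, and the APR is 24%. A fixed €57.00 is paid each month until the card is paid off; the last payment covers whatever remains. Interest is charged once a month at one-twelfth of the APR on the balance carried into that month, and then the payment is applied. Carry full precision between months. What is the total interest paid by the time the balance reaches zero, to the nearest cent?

€1,606.98

Monthly rate r = 24%/12 = 2% = 0.02.
Payoff takes n = ⌈−ln(1 − rB₀/P)/ln(1+r)⌉ = ⌈64.156⌉ = 65 payments; the last is €8.98.
Total paid = 64·€57.00 + €8.98 = €3,656.98.
Total interest = total paid − principal = €3,656.98 − €2,050.00 = €1,606.98.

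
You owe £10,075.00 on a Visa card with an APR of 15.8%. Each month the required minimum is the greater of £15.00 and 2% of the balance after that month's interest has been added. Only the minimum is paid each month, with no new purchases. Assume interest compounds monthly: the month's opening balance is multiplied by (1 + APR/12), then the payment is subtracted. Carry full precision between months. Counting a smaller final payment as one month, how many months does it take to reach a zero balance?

447 months

Monthly rate r = 15.8%/12 = 1.31667% = 0.0131667.
While 2% of the post-interest balance exceeds £15.00, each month B ← (B·(1+r))·(1 − 0.02), i.e. B shrinks by the factor (1+r)·0.98 = 0.9929.
This holds for months 1–367. Entering month 368 the balance is £738.08; 2% of the post-interest balance is now below £15.00, so the flat £15.00 minimum applies from here.
From month 368 a fixed £15.00 at rate r clears £738.08 in 80 more payments. Total: 367 + 80 = 447 months.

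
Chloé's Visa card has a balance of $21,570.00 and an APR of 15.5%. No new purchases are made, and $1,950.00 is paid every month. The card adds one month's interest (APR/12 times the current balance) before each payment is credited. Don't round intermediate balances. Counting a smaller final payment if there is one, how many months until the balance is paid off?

13 months

Monthly rate r = 15.5%/12 = 1.29167% = 0.0129167.
Recurrence: B ← B·(1+r) − $1,950.00.
Month 1: interest $278.61; balance after payment $19,898.61.
Month 2: interest $257.02; balance after payment $18,205.64.
Closed form: n = −ln(1 − rB₀/P)/ln(1+r) = −ln(0.85712)/ln(1.01292) ≈ 12.013, so the balance reaches zero during payment 13.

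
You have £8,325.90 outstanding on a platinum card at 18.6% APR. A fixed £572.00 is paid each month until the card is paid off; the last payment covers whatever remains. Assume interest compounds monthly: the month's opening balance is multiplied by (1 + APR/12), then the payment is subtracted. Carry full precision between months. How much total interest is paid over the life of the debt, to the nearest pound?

£1,184

Monthly rate r = 18.6%/12 = 1.55% = 0.0155.
Payoff takes n = ⌈−ln(1 − rB₀/P)/ln(1+r)⌉ = ⌈16.623⌉ = 17 payments; the last is £357.59.
Total paid = 16·£572.00 + £357.59 = £9,509.59.
Total interest = total paid − principal = £9,509.59 − £8,325.90 = £1,183.69.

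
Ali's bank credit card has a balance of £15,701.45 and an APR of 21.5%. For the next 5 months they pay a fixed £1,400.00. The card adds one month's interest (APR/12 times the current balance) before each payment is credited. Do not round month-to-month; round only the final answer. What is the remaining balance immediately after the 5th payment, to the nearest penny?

Monthly rate r = 21.5%/12 = 1.79167% = 0.0179167.
Each month: B ← B·(1+r) − £1,400.00.
Month 1: interest £281.32; balance after payment £14,582.77.
Month 2: interest £261.27; balance after payment £13,444.04.
Month 3: interest £240.87; balance after payment £12,284.91.
Month 4: interest £220.10; balance after payment £11,105.02.
Month 5: interest £198.96; balance after payment £9,903.98.

£9,903.98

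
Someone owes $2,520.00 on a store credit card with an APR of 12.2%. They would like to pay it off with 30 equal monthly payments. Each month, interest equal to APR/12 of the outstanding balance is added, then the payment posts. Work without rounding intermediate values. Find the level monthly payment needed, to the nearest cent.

Monthly rate r = 12.2%/12 = 1.01667% = 0.0101667.
Level-payment amortization: P = B₀·r / (1 − (1+r)^(−n)) = 2520.00·0.0101667 / (1 − 1.01017^(−30)).
Denominator 1 − (1+r)^(−30) = 0.26174059.
P = 25.62 / 0.26174059 ≈ 97.88.

$97.88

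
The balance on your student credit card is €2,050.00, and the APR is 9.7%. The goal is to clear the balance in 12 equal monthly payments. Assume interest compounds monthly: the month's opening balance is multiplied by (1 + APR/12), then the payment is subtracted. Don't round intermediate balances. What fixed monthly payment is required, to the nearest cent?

€179.94

Monthly rate r = 9.7%/12 = 0.808333% = 0.00808333.
Level-payment amortization: P = B₀·r / (1 − (1+r)^(−n)) = 2050.00·0.00808333 / (1 − 1.00808^(−12)).
Denominator 1 − (1+r)^(−12) = 0.0920900309.
P = 16.5708 / 0.0920900309 ≈ 179.94.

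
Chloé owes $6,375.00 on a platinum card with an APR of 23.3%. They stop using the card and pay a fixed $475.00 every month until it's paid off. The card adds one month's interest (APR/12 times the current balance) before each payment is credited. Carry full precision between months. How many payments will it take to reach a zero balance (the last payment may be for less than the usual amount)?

Monthly rate r = 23.3%/12 = 1.94167% = 0.0194167.
Recurrence: B ← B·(1+r) − $475.00.
Month 1: interest $123.78; balance after payment $6,023.78.
Month 2: interest $116.96; balance after payment $5,665.74.
Closed form: n = −ln(1 − rB₀/P)/ln(1+r) = −ln(0.73941)/ln(1.01942) ≈ 15.699, so the balance reaches zero during payment 16.

16 payments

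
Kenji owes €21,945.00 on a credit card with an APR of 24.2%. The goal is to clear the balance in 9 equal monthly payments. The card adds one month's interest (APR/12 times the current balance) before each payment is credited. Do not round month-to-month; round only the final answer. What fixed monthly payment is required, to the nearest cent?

€2,690.74

Monthly rate r = 24.2%/12 = 2.01667% = 0.0201667.
Level-payment amortization: P = B₀·r / (1 − (1+r)^(−n)) = 21945.00·0.0201667 / (1 − 1.02017^(−9)).
Denominator 1 − (1+r)^(−9) = 0.164474252.
P = 442.558 / 0.164474252 ≈ 2690.74.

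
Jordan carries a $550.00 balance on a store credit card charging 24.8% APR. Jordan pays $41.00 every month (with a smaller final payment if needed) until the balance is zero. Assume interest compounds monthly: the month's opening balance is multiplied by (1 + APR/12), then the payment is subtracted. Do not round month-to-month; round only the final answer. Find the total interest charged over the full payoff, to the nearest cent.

$100.79

Monthly rate r = 24.8%/12 = 2.06667% = 0.0206667.
Payoff takes n = ⌈−ln(1 − rB₀/P)/ln(1+r)⌉ = ⌈15.872⌉ = 16 payments; the last is $35.79.
Total paid = 15·$41.00 + $35.79 = $650.79.
Total interest = total paid − principal = $650.79 − $550.00 = $100.79.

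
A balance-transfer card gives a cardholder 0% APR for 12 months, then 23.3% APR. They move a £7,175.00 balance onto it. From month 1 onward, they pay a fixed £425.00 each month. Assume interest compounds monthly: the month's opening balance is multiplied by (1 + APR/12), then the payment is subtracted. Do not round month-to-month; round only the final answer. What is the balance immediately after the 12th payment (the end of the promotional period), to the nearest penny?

£2,075.00

Promo months 1–12 at r₀ = 0%/12 = 0; months 13+ at r₁ = 23.3%/12 = 0.0194167.
After month 12 (no interest yet): B = £7,175.00 − 12·£425.00 = £2,075.00.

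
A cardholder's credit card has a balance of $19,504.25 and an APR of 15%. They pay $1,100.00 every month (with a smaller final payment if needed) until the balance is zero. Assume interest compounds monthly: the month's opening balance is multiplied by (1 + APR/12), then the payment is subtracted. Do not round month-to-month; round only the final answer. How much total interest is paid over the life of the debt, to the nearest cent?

Monthly rate r = 15%/12 = 1.25% = 0.0125.
Payoff takes n = ⌈−ln(1 − rB₀/P)/ln(1+r)⌉ = ⌈20.170⌉ = 21 payments; the last is $188.22.
Total paid = 20·$1,100.00 + $188.22 = $22,188.22.
Total interest = total paid − principal = $22,188.22 − $19,504.25 = $2,683.97.

$2,683.97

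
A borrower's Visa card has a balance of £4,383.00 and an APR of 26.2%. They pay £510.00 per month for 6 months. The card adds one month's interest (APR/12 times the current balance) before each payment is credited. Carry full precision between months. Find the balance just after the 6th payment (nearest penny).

£1,757.47

Monthly rate r = 26.2%/12 = 2.18333% = 0.0218333.
Each month: B ← B·(1+r) − £510.00.
Month 1: interest £95.70; balance after payment £3,968.70.
Month 2: interest £86.65; balance after payment £3,545.35.
Month 3: interest £77.41; balance after payment £3,112.75.
Month 4: interest £67.96; balance after payment £2,670.71.
Month 5: interest £58.31; balance after payment £2,219.02.
Month 6: interest £48.45; balance after payment £1,757.47.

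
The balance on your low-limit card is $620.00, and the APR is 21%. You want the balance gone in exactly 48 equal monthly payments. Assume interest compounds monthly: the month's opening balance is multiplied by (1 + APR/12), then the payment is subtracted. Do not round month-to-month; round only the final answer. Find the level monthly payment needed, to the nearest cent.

Monthly rate r = 21%/12 = 1.75% = 0.0175.
Level-payment amortization: P = B₀·r / (1 − (1+r)^(−n)) = 620.00·0.0175 / (1 − 1.0175^(−48)).
Denominator 1 − (1+r)^(−48) = 0.565141523.
P = 10.85 / 0.565141523 ≈ 19.20.

$19.20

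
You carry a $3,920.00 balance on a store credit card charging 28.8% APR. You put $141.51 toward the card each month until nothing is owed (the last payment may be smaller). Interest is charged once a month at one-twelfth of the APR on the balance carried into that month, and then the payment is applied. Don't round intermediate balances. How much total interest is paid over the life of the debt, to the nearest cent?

$2,602.46

Monthly rate r = 28.8%/12 = 2.4% = 0.024.
Payoff takes n = ⌈−ln(1 − rB₀/P)/ln(1+r)⌉ = ⌈46.091⌉ = 47 payments; the last is $13.00.
Total paid = 46·$141.51 + $13.00 = $6,522.46.
Total interest = total paid − principal = $6,522.46 − $3,920.00 = $2,602.46.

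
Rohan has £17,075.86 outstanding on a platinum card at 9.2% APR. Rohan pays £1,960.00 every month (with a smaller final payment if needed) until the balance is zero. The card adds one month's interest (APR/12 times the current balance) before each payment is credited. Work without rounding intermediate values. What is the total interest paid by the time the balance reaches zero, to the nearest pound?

Monthly rate r = 9.2%/12 = 0.766667% = 0.00766667.
Payoff takes n = ⌈−ln(1 − rB₀/P)/ln(1+r)⌉ = ⌈9.051⌉ = 10 payments; the last is £100.90.
Total paid = 9·£1,960.00 + £100.90 = £17,740.90.
Total interest = total paid − principal = £17,740.90 − £17,075.86 = £665.04.

£665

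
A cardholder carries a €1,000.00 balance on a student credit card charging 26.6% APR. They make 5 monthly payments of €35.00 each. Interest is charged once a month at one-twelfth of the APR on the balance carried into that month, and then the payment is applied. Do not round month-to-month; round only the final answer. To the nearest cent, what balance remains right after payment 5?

Monthly rate r = 26.6%/12 = 2.21667% = 0.0221667.
Each month: B ← B·(1+r) − €35.00.
Month 1: interest €22.17; balance after payment €987.17.
Month 2: interest €21.88; balance after payment €974.05.
Month 3: interest €21.59; balance after payment €960.64.
Month 4: interest €21.29; balance after payment €946.93.
Month 5: interest €20.99; balance after payment €932.92.

€932.92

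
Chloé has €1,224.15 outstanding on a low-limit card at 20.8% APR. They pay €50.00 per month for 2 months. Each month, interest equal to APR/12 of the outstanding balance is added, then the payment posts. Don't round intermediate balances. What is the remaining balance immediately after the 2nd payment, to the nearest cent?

Monthly rate r = 20.8%/12 = 1.73333% = 0.0173333.
Each month: B ← B·(1+r) − €50.00.
Month 1: interest €21.22; balance after payment €1,195.37.
Month 2: interest €20.72; balance after payment €1,166.09.

€1,166.09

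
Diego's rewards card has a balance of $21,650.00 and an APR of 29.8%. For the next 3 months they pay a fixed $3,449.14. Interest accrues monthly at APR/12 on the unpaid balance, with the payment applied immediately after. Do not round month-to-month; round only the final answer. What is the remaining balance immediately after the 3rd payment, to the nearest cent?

$12,696.80

Monthly rate r = 29.8%/12 = 2.48333% = 0.0248333.
Each month: B ← B·(1+r) − $3,449.14.
Month 1: interest $537.64; balance after payment $18,738.50.
Month 2: interest $465.34; balance after payment $15,754.70.
Month 3: interest $391.24; balance after payment $12,696.80.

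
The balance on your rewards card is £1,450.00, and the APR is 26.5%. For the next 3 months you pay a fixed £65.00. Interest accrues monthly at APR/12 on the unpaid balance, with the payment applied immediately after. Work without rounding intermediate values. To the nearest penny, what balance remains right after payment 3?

Monthly rate r = 26.5%/12 = 2.20833% = 0.0220833.
Each month: B ← B·(1+r) − £65.00.
Month 1: interest £32.02; balance after payment £1,417.02.
Month 2: interest £31.29; balance after payment £1,383.31.
Month 3: interest £30.55; balance after payment £1,348.86.

£1,348.86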